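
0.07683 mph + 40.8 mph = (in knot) 35.52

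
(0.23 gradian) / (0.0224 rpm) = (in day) 1.783e-05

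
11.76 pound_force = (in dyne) 5.231e+06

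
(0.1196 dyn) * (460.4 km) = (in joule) 0.5506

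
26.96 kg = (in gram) 2.696e+04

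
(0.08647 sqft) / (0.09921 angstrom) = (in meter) 8.097e+08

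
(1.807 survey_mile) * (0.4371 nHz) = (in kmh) 4.576e-06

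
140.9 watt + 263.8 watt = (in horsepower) 0.5427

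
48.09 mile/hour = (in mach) 0.06314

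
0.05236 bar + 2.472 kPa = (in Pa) 7708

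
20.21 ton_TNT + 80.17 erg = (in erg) 8.456e+17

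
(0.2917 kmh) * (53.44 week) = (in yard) 2.864e+06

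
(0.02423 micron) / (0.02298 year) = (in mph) 7.479e-14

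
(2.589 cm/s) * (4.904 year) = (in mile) 2488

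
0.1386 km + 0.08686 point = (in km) 0.1386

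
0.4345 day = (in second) 3.754e+04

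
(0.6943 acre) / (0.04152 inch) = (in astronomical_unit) 1.781e-05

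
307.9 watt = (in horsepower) 0.4129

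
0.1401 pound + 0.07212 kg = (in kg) 0.1357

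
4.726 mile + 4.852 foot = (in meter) 7607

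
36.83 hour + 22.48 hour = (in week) 0.353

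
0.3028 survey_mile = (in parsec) 1.579e-14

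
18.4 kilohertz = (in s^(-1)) 1.84e+04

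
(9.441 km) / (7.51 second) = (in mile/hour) 2812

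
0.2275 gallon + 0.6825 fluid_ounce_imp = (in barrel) 0.005539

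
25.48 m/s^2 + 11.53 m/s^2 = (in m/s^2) 37.01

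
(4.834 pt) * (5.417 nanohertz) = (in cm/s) 9.238e-10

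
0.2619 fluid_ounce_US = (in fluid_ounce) 0.2619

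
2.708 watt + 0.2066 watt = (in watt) 2.915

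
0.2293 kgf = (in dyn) 2.249e+05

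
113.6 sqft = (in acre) 0.002608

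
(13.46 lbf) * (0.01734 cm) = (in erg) 1.038e+05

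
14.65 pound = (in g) 6645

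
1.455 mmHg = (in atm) 0.001914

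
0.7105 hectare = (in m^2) 7105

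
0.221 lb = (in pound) 0.221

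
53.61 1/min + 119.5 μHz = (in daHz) 0.08936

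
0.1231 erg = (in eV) 7.683e+10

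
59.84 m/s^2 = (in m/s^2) 59.84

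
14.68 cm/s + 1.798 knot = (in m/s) 1.072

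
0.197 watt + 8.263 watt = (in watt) 8.46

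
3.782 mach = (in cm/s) 1.288e+05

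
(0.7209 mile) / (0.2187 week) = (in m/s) 0.008771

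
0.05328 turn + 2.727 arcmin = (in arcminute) 1154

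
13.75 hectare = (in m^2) 1.375e+05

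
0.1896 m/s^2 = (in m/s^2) 0.1896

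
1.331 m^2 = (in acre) 0.0003289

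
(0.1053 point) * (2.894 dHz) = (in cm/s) 0.001075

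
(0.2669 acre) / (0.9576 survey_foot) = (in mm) 3.701e+06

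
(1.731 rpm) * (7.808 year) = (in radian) 4.463e+07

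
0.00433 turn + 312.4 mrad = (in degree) 19.46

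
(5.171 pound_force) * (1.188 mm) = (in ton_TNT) 6.531e-12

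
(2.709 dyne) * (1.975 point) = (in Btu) 1.789e-11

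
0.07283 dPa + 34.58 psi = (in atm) 2.353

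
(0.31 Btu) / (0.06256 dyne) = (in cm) 5.228e+10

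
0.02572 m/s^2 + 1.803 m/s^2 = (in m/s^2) 1.829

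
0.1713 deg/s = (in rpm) 0.02855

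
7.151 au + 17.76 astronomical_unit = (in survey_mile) 2.316e+09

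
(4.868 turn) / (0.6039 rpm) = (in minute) 8.061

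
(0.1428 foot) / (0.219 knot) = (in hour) 0.0001073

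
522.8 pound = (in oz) 8365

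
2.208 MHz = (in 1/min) 1.325e+08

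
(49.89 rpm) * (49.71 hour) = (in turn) 1.488e+05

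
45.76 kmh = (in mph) 28.43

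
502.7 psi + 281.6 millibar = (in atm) 34.48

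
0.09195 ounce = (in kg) 0.002607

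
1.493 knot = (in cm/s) 76.81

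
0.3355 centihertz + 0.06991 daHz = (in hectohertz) 0.007025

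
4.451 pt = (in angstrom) 1.57e+07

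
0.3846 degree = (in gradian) 0.4273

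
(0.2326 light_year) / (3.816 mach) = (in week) 2.8e+06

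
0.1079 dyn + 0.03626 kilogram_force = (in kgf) 0.03626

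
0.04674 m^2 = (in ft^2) 0.5031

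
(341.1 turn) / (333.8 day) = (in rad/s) 7.431e-05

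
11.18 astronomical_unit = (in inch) 6.585e+13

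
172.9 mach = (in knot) 1.144e+05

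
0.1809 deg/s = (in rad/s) 0.003157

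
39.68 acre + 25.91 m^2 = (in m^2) 1.606e+05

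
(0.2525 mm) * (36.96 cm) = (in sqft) 0.001005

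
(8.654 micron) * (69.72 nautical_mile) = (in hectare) 0.0001117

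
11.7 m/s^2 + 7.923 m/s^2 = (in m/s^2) 19.62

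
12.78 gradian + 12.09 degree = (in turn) 0.06553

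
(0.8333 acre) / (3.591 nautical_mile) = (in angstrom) 5.071e+09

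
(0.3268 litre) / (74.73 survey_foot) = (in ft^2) 0.0001544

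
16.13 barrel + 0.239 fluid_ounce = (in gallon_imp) 564.1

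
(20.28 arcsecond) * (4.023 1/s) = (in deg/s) 0.02266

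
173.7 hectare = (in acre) 429.2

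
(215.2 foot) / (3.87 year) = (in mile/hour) 1.202e-06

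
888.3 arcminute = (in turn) 0.04112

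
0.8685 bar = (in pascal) 8.685e+04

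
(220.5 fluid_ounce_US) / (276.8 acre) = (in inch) 2.292e-07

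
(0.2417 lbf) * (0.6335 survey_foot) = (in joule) 0.2076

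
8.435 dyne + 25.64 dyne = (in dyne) 34.08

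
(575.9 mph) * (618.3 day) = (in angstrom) 1.375e+20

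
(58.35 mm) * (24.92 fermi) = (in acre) 3.593e-19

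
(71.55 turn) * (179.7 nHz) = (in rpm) 0.0007715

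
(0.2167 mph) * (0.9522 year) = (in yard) 3.181e+06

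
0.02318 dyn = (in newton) 2.318e-07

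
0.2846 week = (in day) 1.992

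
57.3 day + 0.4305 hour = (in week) 8.188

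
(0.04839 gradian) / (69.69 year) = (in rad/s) 3.459e-13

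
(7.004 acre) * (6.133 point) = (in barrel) 385.7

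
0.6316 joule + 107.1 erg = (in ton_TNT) 1.51e-10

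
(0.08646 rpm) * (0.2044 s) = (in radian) 0.001851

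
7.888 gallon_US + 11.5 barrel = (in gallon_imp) 408.7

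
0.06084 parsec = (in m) 1.877e+15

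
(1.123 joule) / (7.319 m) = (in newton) 0.1534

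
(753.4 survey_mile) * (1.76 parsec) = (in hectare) 6.585e+18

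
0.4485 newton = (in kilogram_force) 0.04573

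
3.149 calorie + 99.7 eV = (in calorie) 3.149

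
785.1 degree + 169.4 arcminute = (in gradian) 875.5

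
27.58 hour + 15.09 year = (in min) 7.933e+06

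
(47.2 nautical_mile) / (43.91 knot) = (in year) 0.0001227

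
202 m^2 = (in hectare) 0.0202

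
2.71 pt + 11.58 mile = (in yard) 2.038e+04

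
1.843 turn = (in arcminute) 3.981e+04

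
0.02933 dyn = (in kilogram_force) 2.991e-08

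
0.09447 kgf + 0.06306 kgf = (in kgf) 0.1575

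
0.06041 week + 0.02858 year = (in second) 9.378e+05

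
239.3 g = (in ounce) 8.441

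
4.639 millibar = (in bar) 0.004639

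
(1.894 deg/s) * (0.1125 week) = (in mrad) 2.249e+06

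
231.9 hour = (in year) 0.02647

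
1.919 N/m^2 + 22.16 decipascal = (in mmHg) 0.03102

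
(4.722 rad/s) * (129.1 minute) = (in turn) 5821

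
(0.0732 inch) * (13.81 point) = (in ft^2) 9.75e-05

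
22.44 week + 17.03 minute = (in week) 22.44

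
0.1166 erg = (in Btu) 1.105e-11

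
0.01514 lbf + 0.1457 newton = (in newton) 0.213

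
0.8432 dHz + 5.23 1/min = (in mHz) 171.5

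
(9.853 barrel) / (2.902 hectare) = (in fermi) 5.398e+10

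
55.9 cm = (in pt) 1585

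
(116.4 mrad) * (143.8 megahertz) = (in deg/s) 9.59e+08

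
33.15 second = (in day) 0.0003837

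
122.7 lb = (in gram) 5.566e+04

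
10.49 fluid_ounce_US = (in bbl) 0.001951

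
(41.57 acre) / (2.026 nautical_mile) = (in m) 44.84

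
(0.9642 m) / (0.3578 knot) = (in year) 1.661e-07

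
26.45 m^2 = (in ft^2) 284.7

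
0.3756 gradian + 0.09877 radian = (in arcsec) 2.159e+04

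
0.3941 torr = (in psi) 0.007621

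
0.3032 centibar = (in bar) 0.003032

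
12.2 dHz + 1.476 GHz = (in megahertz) 1476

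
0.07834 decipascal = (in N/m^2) 0.007834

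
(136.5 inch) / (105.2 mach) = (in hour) 2.689e-08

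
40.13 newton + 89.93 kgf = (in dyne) 9.22e+07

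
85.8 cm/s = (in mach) 0.00252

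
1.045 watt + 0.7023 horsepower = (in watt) 524.8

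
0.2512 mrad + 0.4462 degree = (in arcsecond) 1658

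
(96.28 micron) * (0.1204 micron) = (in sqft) 1.248e-10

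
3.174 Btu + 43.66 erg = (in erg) 3.349e+10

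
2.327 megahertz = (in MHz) 2.327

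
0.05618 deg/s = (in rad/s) 0.0009805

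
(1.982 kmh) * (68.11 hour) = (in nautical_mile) 72.89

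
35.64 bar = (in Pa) 3.564e+06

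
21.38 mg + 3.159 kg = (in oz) 111.4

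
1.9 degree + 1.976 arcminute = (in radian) 0.03374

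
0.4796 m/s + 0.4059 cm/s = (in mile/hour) 1.082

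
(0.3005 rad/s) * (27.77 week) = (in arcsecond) 1.041e+12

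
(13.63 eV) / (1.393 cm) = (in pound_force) 3.524e-17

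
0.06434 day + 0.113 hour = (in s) 5966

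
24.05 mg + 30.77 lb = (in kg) 13.96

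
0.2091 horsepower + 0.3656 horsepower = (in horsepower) 0.5747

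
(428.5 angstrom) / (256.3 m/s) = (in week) 2.764e-16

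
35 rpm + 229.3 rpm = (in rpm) 264.3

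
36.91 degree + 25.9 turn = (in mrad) 1.634e+05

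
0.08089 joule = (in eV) 5.049e+17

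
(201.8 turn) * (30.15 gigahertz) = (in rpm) 3.651e+14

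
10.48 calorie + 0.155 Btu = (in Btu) 0.1966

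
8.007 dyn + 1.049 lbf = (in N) 4.666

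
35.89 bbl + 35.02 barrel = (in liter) 1.127e+04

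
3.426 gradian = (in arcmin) 185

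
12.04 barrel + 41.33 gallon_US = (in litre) 2071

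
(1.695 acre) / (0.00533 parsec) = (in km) 4.171e-14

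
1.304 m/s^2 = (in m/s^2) 1.304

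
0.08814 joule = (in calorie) 0.02107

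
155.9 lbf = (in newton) 693.5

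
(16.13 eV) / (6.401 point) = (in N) 1.144e-15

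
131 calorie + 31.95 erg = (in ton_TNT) 1.31e-07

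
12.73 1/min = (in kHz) 0.0002122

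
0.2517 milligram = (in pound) 5.549e-07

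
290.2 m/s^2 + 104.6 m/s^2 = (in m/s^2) 394.8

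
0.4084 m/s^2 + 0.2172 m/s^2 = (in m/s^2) 0.6256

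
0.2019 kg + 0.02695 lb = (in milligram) 2.141e+05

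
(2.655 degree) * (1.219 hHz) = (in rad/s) 5.649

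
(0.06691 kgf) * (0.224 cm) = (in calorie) 0.0003513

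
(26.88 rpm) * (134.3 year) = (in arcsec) 2.459e+15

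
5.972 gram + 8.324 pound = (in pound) 8.337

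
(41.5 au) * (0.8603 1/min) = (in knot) 1.73e+11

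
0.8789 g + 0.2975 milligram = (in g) 0.8792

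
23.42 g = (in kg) 0.02342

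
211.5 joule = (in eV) 1.32e+21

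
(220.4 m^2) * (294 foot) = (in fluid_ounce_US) 6.678e+08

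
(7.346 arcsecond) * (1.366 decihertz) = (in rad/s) 4.865e-06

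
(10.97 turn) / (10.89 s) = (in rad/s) 6.329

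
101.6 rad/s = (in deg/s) 5821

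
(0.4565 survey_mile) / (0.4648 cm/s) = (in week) 0.2613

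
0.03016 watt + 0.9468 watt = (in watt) 0.977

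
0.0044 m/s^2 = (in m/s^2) 0.0044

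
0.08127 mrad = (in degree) 0.004656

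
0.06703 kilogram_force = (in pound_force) 0.1478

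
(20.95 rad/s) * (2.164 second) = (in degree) 2598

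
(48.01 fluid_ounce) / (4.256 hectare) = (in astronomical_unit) 2.23e-19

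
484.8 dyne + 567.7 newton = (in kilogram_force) 57.89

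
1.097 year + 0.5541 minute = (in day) 400.4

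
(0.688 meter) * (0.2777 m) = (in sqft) 2.057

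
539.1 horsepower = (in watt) 4.02e+05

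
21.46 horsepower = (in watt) 1.6e+04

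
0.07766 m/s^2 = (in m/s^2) 0.07766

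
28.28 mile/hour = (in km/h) 45.51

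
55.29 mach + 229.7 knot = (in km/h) 6.82e+04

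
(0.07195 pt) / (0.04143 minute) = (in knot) 1.985e-05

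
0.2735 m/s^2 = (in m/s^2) 0.2735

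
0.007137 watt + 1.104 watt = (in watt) 1.111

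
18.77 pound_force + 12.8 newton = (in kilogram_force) 9.819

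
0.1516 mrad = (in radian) 0.0001516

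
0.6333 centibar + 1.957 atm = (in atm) 1.963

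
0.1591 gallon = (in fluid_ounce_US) 20.36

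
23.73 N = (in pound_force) 5.335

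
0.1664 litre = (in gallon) 0.04396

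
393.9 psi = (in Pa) 2.716e+06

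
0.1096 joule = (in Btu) 0.0001039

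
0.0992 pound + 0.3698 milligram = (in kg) 0.045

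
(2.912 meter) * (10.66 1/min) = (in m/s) 0.5174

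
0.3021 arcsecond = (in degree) 8.392e-05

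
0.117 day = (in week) 0.01671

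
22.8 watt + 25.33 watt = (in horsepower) 0.06454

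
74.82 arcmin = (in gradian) 1.386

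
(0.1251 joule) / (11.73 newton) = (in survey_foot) 0.03499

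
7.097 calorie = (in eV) 1.853e+20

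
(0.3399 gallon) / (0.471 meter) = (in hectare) 2.732e-07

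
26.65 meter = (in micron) 2.665e+07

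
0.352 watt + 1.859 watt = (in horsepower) 0.002965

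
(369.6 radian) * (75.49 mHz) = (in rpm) 266.4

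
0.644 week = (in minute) 6492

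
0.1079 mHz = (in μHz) 107.9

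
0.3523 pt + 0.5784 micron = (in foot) 0.0004097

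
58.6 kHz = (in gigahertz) 5.86e-05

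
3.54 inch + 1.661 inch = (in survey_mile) 8.209e-05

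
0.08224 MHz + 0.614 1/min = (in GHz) 8.224e-05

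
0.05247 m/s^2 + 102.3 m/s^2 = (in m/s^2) 102.4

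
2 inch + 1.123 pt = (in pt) 145.1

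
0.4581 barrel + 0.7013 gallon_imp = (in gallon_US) 20.08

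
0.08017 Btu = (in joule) 84.58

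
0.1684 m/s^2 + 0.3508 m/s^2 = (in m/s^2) 0.5192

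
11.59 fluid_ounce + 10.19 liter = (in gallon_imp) 2.317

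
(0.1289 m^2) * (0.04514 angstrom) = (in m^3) 5.819e-13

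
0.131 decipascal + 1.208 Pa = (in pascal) 1.221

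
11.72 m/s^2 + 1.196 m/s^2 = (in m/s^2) 12.92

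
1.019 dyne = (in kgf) 1.039e-06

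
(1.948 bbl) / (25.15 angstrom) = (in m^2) 1.231e+08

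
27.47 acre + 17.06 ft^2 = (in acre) 27.47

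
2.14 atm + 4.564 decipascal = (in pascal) 2.168e+05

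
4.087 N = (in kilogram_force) 0.4168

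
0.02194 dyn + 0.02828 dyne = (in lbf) 1.129e-07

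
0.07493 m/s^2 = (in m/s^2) 0.07493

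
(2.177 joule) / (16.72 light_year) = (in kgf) 1.403e-18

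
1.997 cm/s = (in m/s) 0.01997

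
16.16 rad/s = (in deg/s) 925.9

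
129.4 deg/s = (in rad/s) 2.258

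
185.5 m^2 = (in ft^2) 1997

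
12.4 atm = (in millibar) 1.256e+04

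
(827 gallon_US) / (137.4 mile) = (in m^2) 1.416e-05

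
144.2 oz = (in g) 4088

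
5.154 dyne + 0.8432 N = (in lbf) 0.1896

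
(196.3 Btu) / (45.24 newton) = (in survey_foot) 1.502e+04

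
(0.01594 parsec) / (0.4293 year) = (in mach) 1.067e+05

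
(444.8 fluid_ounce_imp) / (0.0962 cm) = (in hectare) 0.001314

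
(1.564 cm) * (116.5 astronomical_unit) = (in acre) 6.736e+07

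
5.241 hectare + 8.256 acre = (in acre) 21.21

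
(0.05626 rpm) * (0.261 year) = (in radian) 4.849e+04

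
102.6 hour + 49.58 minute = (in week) 0.6156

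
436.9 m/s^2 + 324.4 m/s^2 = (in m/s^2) 761.3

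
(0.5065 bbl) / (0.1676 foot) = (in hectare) 0.0001576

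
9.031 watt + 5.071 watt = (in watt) 14.1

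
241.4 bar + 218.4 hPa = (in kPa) 2.416e+04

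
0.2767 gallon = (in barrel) 0.006588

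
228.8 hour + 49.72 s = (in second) 8.237e+05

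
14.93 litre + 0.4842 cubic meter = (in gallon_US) 131.9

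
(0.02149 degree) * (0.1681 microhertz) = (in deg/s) 3.612e-09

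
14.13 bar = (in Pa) 1.413e+06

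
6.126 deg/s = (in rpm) 1.021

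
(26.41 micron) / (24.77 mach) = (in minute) 5.219e-11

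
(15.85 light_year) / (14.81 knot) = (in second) 1.968e+16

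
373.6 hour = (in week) 2.224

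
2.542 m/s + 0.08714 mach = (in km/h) 116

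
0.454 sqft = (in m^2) 0.04218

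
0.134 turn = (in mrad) 841.9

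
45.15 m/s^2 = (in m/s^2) 45.15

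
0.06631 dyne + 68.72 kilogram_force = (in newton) 673.9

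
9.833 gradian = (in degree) 8.85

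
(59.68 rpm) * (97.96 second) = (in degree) 3.508e+04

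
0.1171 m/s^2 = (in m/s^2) 0.1171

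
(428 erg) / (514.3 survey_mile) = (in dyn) 5.171e-06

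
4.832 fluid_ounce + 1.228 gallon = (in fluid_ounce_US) 162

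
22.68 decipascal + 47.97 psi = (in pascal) 3.307e+05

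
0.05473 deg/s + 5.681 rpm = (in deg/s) 34.14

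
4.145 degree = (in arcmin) 248.7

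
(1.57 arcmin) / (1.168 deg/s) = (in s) 0.0224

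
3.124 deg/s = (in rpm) 0.5207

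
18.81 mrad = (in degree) 1.078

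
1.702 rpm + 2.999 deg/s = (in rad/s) 0.2306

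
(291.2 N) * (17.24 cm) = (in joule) 50.2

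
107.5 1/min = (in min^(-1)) 107.5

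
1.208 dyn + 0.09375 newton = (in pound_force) 0.02108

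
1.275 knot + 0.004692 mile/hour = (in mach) 0.001932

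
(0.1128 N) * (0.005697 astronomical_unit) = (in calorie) 2.298e+07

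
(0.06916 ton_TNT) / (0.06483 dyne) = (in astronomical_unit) 2984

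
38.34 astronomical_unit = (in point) 1.626e+16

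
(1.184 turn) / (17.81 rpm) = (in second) 3.989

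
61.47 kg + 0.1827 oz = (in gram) 6.148e+04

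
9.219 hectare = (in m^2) 9.219e+04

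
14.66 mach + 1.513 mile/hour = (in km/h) 1.797e+04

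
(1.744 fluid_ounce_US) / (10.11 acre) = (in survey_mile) 7.833e-13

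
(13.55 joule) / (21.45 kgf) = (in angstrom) 6.442e+08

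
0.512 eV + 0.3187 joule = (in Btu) 0.0003021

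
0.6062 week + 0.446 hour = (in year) 0.01168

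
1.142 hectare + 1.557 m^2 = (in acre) 2.822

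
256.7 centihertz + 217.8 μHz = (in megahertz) 2.567e-06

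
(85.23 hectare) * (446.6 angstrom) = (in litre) 38.06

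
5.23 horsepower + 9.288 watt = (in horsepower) 5.242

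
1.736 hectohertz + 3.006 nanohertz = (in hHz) 1.736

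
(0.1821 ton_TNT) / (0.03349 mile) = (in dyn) 1.414e+12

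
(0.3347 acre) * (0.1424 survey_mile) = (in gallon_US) 8.2e+07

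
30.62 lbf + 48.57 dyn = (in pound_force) 30.62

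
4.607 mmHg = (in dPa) 6142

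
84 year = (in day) 3.066e+04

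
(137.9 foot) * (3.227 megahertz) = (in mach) 3.983e+05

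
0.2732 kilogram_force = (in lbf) 0.6023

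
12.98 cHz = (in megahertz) 1.298e-07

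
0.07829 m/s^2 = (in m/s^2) 0.07829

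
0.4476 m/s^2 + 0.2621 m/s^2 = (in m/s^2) 0.7097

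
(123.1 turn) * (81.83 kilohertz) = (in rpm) 6.044e+08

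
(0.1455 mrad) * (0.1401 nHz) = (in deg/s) 1.168e-12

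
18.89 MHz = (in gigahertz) 0.01889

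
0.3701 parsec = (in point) 3.237e+19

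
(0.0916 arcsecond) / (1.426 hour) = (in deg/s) 4.956e-09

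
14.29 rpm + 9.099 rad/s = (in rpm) 101.2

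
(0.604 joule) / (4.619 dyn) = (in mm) 1.308e+07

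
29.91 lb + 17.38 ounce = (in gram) 1.406e+04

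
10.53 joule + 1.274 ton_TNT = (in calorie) 1.274e+09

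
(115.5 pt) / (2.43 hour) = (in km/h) 1.677e-05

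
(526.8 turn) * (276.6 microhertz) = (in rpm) 8.743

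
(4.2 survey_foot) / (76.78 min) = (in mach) 8.161e-07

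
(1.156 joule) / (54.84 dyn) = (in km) 2.108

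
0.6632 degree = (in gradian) 0.7369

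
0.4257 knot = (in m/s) 0.219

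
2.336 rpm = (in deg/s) 14.02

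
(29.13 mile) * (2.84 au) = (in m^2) 1.992e+16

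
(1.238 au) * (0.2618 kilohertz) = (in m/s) 4.849e+13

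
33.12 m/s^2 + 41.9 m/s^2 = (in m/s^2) 75.02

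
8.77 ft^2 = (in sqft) 8.77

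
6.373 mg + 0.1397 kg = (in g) 139.7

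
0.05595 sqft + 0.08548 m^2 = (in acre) 2.241e-05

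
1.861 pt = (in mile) 4.079e-07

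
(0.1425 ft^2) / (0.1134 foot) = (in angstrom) 3.83e+09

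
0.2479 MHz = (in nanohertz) 2.479e+14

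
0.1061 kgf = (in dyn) 1.04e+05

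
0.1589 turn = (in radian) 0.9984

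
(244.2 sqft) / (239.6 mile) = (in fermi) 5.884e+10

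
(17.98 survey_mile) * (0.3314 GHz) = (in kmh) 3.452e+13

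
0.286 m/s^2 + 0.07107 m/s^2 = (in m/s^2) 0.3571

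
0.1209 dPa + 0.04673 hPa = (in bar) 4.685e-05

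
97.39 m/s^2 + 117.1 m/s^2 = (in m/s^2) 214.5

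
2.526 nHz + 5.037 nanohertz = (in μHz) 0.007563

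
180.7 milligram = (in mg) 180.7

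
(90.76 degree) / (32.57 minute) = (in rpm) 0.007741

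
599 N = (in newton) 599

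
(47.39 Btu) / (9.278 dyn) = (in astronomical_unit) 0.003602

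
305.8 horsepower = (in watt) 2.28e+05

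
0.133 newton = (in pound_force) 0.0299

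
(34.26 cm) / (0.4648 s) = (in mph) 1.649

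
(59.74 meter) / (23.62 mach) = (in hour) 2.063e-06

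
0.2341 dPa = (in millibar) 0.0002341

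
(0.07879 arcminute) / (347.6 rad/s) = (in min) 1.099e-09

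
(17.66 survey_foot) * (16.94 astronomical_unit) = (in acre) 3.371e+09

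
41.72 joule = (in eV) 2.604e+20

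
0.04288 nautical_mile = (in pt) 2.251e+05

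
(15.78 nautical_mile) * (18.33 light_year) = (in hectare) 5.068e+17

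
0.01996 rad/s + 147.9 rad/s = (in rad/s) 147.9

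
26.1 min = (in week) 0.002589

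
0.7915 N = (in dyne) 7.915e+04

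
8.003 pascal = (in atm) 7.898e-05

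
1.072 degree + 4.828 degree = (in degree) 5.9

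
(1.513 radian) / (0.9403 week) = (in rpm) 2.541e-05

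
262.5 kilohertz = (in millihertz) 2.625e+08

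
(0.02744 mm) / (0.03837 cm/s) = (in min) 0.001192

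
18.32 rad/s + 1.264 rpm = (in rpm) 176.2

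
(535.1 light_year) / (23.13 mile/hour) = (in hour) 1.36e+14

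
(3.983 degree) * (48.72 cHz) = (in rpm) 0.3234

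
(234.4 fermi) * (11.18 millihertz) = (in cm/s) 2.621e-13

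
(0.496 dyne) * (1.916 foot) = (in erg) 28.97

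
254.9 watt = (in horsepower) 0.3418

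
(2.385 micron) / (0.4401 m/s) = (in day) 6.272e-11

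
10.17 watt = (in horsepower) 0.01364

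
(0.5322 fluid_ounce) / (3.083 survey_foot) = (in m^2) 1.675e-05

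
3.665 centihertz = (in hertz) 0.03665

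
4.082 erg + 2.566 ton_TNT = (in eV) 6.701e+28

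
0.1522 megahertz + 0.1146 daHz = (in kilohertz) 152.2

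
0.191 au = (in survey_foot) 9.374e+10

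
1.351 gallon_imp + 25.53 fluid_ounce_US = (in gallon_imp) 1.517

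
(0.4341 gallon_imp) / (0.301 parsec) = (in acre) 5.25e-23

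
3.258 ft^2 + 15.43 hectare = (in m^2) 1.543e+05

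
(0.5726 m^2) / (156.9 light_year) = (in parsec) 1.25e-35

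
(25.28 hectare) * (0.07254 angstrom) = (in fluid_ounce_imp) 0.06454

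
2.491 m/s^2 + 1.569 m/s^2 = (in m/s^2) 4.06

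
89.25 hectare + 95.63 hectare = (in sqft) 1.99e+07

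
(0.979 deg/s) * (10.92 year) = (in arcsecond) 1.214e+12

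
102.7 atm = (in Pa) 1.041e+07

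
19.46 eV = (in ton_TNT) 7.452e-28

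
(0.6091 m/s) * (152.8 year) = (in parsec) 9.512e-08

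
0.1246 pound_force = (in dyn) 5.542e+04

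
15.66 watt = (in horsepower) 0.021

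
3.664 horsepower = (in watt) 2732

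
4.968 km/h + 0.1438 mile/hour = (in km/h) 5.199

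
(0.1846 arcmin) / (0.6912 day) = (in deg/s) 5.152e-08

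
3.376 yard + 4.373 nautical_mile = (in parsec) 2.626e-13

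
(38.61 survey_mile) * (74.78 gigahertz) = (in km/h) 1.673e+16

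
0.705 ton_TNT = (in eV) 1.841e+28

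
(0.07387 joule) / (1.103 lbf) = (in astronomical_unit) 1.006e-13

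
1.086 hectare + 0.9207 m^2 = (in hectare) 1.086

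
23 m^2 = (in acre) 0.005683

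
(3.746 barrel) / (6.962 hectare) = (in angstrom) 8.555e+04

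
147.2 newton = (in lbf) 33.09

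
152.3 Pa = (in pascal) 152.3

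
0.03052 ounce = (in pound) 0.001907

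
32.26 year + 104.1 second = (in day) 1.177e+04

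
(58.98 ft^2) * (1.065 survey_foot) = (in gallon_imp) 391.3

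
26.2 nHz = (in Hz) 2.62e-08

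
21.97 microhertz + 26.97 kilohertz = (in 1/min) 1.618e+06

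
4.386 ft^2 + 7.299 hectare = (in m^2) 7.299e+04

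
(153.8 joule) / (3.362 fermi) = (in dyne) 4.575e+21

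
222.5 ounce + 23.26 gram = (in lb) 13.96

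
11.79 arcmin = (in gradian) 0.2183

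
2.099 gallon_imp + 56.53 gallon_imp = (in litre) 266.5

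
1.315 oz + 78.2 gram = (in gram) 115.5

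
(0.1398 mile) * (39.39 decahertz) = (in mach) 260.3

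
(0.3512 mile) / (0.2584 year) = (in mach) 2.037e-07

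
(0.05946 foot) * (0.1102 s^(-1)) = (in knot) 0.003882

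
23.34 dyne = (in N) 0.0002334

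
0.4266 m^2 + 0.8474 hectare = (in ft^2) 9.122e+04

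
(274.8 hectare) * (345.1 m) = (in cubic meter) 9.483e+08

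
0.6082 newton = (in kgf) 0.06202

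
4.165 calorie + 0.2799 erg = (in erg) 1.743e+08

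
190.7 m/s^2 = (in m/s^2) 190.7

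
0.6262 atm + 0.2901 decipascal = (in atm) 0.6262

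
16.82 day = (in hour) 403.7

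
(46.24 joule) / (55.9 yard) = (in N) 0.9046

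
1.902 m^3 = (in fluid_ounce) 6.431e+04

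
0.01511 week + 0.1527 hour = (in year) 0.0003072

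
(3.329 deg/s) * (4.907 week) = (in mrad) 1.724e+08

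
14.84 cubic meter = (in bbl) 93.34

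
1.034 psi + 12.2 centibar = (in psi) 2.803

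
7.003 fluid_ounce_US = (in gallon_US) 0.05471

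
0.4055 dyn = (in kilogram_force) 4.135e-07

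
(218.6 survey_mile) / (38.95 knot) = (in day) 0.2032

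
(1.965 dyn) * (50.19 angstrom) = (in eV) 6.156e+05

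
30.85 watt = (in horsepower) 0.04137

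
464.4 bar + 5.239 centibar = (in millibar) 4.645e+05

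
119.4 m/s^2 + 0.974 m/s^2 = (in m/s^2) 120.4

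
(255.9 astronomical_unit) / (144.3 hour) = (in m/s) 7.369e+07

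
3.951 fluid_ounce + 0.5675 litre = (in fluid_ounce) 23.14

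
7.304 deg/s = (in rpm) 1.217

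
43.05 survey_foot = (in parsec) 4.252e-16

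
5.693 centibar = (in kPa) 5.693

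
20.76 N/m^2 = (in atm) 0.0002049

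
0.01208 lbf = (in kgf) 0.005479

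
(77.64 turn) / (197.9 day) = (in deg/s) 0.001635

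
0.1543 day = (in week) 0.02204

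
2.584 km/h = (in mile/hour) 1.606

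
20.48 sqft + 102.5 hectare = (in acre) 253.3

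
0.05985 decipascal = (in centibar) 5.985e-06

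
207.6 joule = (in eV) 1.296e+21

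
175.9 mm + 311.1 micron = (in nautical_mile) 9.515e-05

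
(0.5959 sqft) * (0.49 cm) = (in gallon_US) 0.07166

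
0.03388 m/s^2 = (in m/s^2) 0.03388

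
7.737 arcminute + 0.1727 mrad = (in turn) 0.0003857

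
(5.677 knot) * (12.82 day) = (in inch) 1.274e+08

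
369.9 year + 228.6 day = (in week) 1.932e+04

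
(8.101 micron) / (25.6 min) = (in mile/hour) 1.18e-08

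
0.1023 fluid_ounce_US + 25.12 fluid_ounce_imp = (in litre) 0.7168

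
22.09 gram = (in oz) 0.7792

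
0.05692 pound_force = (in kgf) 0.02582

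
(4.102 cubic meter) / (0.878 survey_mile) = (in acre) 7.174e-07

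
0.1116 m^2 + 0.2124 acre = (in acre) 0.2124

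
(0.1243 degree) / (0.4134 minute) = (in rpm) 0.0008352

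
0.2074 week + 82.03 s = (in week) 0.2075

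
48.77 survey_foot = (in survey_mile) 0.009237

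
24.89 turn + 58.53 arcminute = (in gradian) 9957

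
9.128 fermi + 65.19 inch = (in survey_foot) 5.432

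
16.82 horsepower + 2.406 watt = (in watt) 1.255e+04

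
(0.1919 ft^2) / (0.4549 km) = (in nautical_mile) 2.116e-08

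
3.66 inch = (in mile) 5.777e-05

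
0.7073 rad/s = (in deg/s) 40.53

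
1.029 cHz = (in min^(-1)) 0.6174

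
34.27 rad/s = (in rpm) 327.3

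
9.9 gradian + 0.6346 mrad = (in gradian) 9.94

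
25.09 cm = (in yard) 0.2744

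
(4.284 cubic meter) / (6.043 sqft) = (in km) 0.007631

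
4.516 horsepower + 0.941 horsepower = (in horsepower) 5.457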